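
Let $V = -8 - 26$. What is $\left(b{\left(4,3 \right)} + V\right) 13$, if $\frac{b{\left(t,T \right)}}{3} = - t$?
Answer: $-598$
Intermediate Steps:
$b{\left(t,T \right)} = - 3 t$ ($b{\left(t,T \right)} = 3 \left(- t\right) = - 3 t$)
$V = -34$ ($V = -8 - 26 = -34$)
$\left(b{\left(4,3 \right)} + V\right) 13 = \left(\left(-3\right) 4 - 34\right) 13 = \left(-12 - 34\right) 13 = \left(-46\right) 13 = -598$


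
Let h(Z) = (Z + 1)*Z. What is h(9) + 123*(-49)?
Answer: -5937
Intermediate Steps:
h(Z) = Z*(1 + Z) (h(Z) = (1 + Z)*Z = Z*(1 + Z))
h(9) + 123*(-49) = 9*(1 + 9) + 123*(-49) = 9*10 - 6027 = 90 - 6027 = -5937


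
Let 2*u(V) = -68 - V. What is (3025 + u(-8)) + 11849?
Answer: 14844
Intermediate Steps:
u(V) = -34 - V/2 (u(V) = (-68 - V)/2 = -34 - V/2)
(3025 + u(-8)) + 11849 = (3025 + (-34 - ½*(-8))) + 11849 = (3025 + (-34 + 4)) + 11849 = (3025 - 30) + 11849 = 2995 + 11849 = 14844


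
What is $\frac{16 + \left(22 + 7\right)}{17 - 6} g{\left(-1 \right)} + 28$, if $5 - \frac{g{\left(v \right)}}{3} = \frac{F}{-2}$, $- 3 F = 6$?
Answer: $\frac{848}{11} \approx 77.091$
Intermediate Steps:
$F = -2$ ($F = \left(- \frac{1}{3}\right) 6 = -2$)
$g{\left(v \right)} = 12$ ($g{\left(v \right)} = 15 - 3 \left(- \frac{2}{-2}\right) = 15 - 3 \left(\left(-2\right) \left(- \frac{1}{2}\right)\right) = 15 - 3 = 12$)
$\frac{16 + \left(22 + 7\right)}{17 - 6} g{\left(-1 \right)} + 28 = \frac{16 + \left(22 + 7\right)}{17 - 6} \cdot 12 + 28 = \frac{16 + 29}{11} \cdot 12 + 28 = 45 \cdot \frac{1}{11} \cdot 12 + 28 = \frac{45}{11} \cdot 12 + 28 = \frac{540}{11} + 28 = \frac{848}{11}$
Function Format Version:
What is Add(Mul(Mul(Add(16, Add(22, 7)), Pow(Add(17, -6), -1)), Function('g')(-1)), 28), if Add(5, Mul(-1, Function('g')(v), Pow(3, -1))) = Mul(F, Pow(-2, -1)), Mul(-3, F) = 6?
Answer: Rational(848, 11) ≈ 77.091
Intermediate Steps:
F = -2 (F = Mul(Rational(-1, 3), 6) = -2)
Function('g')(v) = 12 (Function('g')(v) = Add(15, Mul(-3, Mul(-2, Pow(-2, -1)))) = Add(15, Mul(-3, Mul(-2, Rational(-1, 2)))) = Add(15, Mul(-3, 1)) = Add(15, -3) = 12)
Add(Mul(Mul(Add(16, Add(22, 7)), Pow(Add(17, -6), -1)), Function('g')(-1)), 28) = Add(Mul(Mul(Add(16, Add(22, 7)), Pow(Add(17, -6), -1)), 12), 28) = Add(Mul(Mul(Add(16, 29), Pow(11, -1)), 12), 28) = Add(Mul(Mul(45, Rational(1, 11)), 12), 28) = Add(Mul(Rational(45, 11), 12), 28) = Add(Rational(540, 11), 28) = Rational(848, 11)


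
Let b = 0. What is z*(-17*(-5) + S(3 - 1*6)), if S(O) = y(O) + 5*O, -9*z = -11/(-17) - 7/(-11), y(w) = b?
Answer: -5600/561 ≈ -9.9822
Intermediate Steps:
y(w) = 0
z = -80/561 (z = -(-11/(-17) - 7/(-11))/9 = -(-11*(-1/17) - 7*(-1/11))/9 = -(11/17 + 7/11)/9 = -⅑*240/187 = -80/561 ≈ -0.14260)
S(O) = 5*O (S(O) = 0 + 5*O = 5*O)
z*(-17*(-5) + S(3 - 1*6)) = -80*(-17*(-5) + 5*(3 - 1*6))/561 = -80*(85 + 5*(3 - 6))/561 = -80*(85 + 5*(-3))/561 = -80*(85 - 15)/561 = -80/561*70 = -5600/561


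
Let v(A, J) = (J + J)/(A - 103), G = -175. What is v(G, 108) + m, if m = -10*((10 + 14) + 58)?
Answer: -114088/139 ≈ -820.78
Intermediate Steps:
v(A, J) = 2*J/(-103 + A) (v(A, J) = (2*J)/(-103 + A) = 2*J/(-103 + A))
m = -820 (m = -10*(24 + 58) = -10*82 = -820)
v(G, 108) + m = 2*108/(-103 - 175) - 820 = 2*108/(-278) - 820 = 2*108*(-1/278) - 820 = -108/139 - 820 = -114088/139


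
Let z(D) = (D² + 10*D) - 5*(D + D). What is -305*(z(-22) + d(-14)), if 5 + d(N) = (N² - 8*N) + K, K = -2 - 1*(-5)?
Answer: -240950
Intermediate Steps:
K = 3 (K = -2 + 5 = 3)
z(D) = D² (z(D) = (D² + 10*D) - 10*D = D²)
d(N) = -2 + N² - 8*N (d(N) = -5 + ((N² - 8*N) + 3) = -5 + (3 + N² - 8*N) = -2 + N² - 8*N)
-305*(z(-22) + d(-14)) = -305*((-22)² + (-2 + (-14)² - 8*(-14))) = -305*(484 + (-2 + 196 + 112)) = -305*(484 + 306) = -305*790 = -240950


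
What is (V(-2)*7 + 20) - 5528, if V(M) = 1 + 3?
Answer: -5480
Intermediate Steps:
V(M) = 4
(V(-2)*7 + 20) - 5528 = (4*7 + 20) - 5528 = (28 + 20) - 5528 = 48 - 5528 = -5480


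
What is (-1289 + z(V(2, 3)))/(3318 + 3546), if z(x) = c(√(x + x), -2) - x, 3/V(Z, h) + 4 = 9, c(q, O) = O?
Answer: -3229/17160 ≈ -0.18817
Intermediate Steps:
V(Z, h) = ⅗ (V(Z, h) = 3/(-4 + 9) = 3/5 = 3*(⅕) = ⅗)
z(x) = -2 - x
(-1289 + z(V(2, 3)))/(3318 + 3546) = (-1289 + (-2 - 1*⅗))/(3318 + 3546) = (-1289 + (-2 - ⅗))/6864 = (-1289 - 13/5)*(1/6864) = -6458/5*1/6864 = -3229/17160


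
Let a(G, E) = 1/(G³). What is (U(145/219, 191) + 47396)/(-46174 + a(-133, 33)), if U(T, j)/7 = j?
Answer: -114651058921/108630660839 ≈ -1.0554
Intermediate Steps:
U(T, j) = 7*j
a(G, E) = G⁻³
(U(145/219, 191) + 47396)/(-46174 + a(-133, 33)) = (7*191 + 47396)/(-46174 + (-133)⁻³) = (1337 + 47396)/(-46174 - 1/2352637) = 48733/(-108630660839/2352637) = 48733*(-2352637/108630660839) = -114651058921/108630660839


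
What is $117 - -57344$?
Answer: $57461$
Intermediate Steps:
$117 - -57344 = 117 + 57344 = 57461$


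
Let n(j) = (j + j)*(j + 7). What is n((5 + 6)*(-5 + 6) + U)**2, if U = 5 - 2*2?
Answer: 207936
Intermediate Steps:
U = 1 (U = 5 - 4 = 1)
n(j) = 2*j*(7 + j) (n(j) = (2*j)*(7 + j) = 2*j*(7 + j))
n((5 + 6)*(-5 + 6) + U)**2 = (2*((5 + 6)*(-5 + 6) + 1)*(7 + ((5 + 6)*(-5 + 6) + 1)))**2 = (2*(11*1 + 1)*(7 + (11*1 + 1)))**2 = (2*(11 + 1)*(7 + (11 + 1)))**2 = (2*12*(7 + 12))**2 = (2*12*19)**2 = 456**2 = 207936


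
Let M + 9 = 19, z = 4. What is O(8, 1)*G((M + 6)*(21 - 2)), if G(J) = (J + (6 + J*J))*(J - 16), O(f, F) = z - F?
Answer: 80115264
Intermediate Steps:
M = 10 (M = -9 + 19 = 10)
O(f, F) = 4 - F
G(J) = (-16 + J)*(6 + J + J**2) (G(J) = (J + (6 + J**2))*(-16 + J) = (6 + J + J**2)*(-16 + J) = (-16 + J)*(6 + J + J**2))
O(8, 1)*G((M + 6)*(21 - 2)) = (4 - 1*1)*(-96 + ((10 + 6)*(21 - 2))**3 - 15*(10 + 6)**2*(21 - 2)**2 - 10*(10 + 6)*(21 - 2)) = (4 - 1)*(-96 + (16*19)**3 - 15*(16*19)**2 - 160*19) = 3*(-96 + 304**3 - 15*304**2 - 10*304) = 3*(-96 + 28094464 - 15*92416 - 3040) = 3*(-96 + 28094464 - 1386240 - 3040) = 3*26705088 = 80115264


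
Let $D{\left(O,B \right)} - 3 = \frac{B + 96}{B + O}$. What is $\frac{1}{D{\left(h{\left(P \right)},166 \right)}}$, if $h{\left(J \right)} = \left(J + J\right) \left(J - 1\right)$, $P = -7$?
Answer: $\frac{139}{548} \approx 0.25365$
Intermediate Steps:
$h{\left(J \right)} = 2 J \left(-1 + J\right)$
$D{\left(O,B \right)} = 3 + \frac{96 + B}{B + O}$ ($D{\left(O,B \right)} = 3 + \frac{B + 96}{B + O} = 3 + \frac{96 + B}{B + O}$)
$\frac{1}{D{\left(h{\left(P \right)},166 \right)}} = \frac{1}{\frac{1}{166 + 2 \left(-7\right) \left(-1 - 7\right)} \left(96 + 3 \cdot 2 \left(-7\right) \left(-1 - 7\right) + 4 \cdot 166\right)} = \frac{1}{\frac{1}{166 + 2 \left(-7\right) \left(-8\right)} \left(96 + 3 \cdot 2 \left(-7\right) \left(-8\right) + 664\right)} = \frac{1}{\frac{1}{166 + 112} \left(96 + 3 \cdot 112 + 664\right)} = \frac{1}{\frac{1}{278} \left(96 + 336 + 664\right)} = \frac{1}{\frac{1}{278} \cdot 1096} = \frac{1}{\frac{548}{139}} = \frac{139}{548}$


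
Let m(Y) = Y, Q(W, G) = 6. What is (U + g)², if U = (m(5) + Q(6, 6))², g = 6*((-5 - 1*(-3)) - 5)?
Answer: 6241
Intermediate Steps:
g = -42 (g = 6*((-5 + 3) - 5) = 6*(-2 - 5) = 6*(-7) = -42)
U = 121 (U = (5 + 6)² = 11² = 121)
(U + g)² = (121 - 42)² = 79² = 6241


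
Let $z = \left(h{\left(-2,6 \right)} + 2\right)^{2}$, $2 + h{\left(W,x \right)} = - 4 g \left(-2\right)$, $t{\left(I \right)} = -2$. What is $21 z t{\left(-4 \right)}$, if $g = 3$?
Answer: $-24192$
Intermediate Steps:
$h{\left(W,x \right)} = 22$ ($h{\left(W,x \right)} = -2 + \left(-4\right) 3 \left(-2\right) = -2 - -24 = -2 + 24 = 22$)
$z = 576$ ($z = \left(22 + 2\right)^{2} = 24^{2} = 576$)
$21 z t{\left(-4 \right)} = 21 \cdot 576 \left(-2\right) = 12096 \left(-2\right) = -24192$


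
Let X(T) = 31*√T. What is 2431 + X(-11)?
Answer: 2431 + 31*I*√11 ≈ 2431.0 + 102.82*I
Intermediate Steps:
2431 + X(-11) = 2431 + 31*√(-11) = 2431 + 31*(I*√11) = 2431 + 31*I*√11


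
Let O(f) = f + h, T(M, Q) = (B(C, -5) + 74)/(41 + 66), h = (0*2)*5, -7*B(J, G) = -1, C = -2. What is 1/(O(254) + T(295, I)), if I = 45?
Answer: 749/190765 ≈ 0.0039263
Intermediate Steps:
B(J, G) = ⅐ (B(J, G) = -⅐*(-1) = ⅐)
h = 0 (h = 0*5 = 0)
T(M, Q) = 519/749 (T(M, Q) = (⅐ + 74)/(41 + 66) = (519/7)/107 = (519/7)*(1/107) = 519/749)
O(f) = f (O(f) = f + 0 = f)
1/(O(254) + T(295, I)) = 1/(254 + 519/749) = 1/(190765/749) = 749/190765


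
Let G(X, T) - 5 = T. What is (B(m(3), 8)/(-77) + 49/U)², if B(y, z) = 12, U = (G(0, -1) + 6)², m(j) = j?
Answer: 6620329/59290000 ≈ 0.11166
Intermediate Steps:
G(X, T) = 5 + T
U = 100 (U = ((5 - 1) + 6)² = (4 + 6)² = 10² = 100)
(B(m(3), 8)/(-77) + 49/U)² = (12/(-77) + 49/100)² = (12*(-1/77) + 49*(1/100))² = (-12/77 + 49/100)² = (2573/7700)² = 6620329/59290000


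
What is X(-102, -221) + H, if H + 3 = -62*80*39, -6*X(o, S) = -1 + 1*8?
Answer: -1160665/6 ≈ -1.9344e+5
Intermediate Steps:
X(o, S) = -7/6 (X(o, S) = -(-1 + 1*8)/6 = -(-1 + 8)/6 = -1/6*7 = -7/6)
H = -193443 (H = -3 - 62*80*39 = -3 - 4960*39 = -3 - 193440 = -193443)
X(-102, -221) + H = -7/6 - 193443 = -1160665/6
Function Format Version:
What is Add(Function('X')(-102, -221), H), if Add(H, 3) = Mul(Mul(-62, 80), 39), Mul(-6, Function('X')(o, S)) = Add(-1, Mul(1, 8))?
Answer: Rational(-1160665, 6) ≈ -1.9344e+5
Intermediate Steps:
Function('X')(o, S) = Rational(-7, 6) (Function('X')(o, S) = Mul(Rational(-1, 6), Add(-1, Mul(1, 8))) = Mul(Rational(-1, 6), Add(-1, 8)) = Mul(Rational(-1, 6), 7) = Rational(-7, 6))
H = -193443 (H = Add(-3, Mul(Mul(-62, 80), 39)) = Add(-3, Mul(-4960, 39)) = Add(-3, -193440) = -193443)
Add(Function('X')(-102, -221), H) = Add(Rational(-7, 6), -193443) = Rational(-1160665, 6)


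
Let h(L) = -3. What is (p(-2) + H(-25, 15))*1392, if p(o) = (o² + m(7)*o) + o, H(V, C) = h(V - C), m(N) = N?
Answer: -20880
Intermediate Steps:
H(V, C) = -3
p(o) = o² + 8*o (p(o) = (o² + 7*o) + o = o² + 8*o)
(p(-2) + H(-25, 15))*1392 = (-2*(8 - 2) - 3)*1392 = (-2*6 - 3)*1392 = (-12 - 3)*1392 = -15*1392 = -20880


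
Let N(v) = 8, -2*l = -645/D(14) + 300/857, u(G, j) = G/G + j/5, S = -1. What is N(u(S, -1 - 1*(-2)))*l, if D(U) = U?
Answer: 1097130/5999 ≈ 182.89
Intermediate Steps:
u(G, j) = 1 + j/5 (u(G, j) = 1 + j*(1/5) = 1 + j/5)
l = 548565/23996 (l = -(-645/14 + 300/857)/2 = -1/2*(-548565/11998) = 548565/23996 ≈ 22.861)
N(u(S, -1 - 1*(-2)))*l = 8*(548565/23996) = 1097130/5999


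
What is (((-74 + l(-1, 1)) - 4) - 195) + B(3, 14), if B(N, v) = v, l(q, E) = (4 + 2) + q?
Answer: -254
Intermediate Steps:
l(q, E) = 6 + q
(((-74 + l(-1, 1)) - 4) - 195) + B(3, 14) = (((-74 + (6 - 1)) - 4) - 195) + 14 = (((-74 + 5) - 4) - 195) + 14 = ((-69 - 4) - 195) + 14 = (-73 - 195) + 14 = -268 + 14 = -254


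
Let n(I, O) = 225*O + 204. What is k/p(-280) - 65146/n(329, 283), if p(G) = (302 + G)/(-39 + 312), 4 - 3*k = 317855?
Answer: -1847665799851/1405338 ≈ -1.3147e+6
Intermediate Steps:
k = -317851/3 (k = 4/3 - ⅓*317855 = 4/3 - 317855/3 = -317851/3 ≈ -1.0595e+5)
n(I, O) = 204 + 225*O
p(G) = 302/273 + G/273 (p(G) = (302 + G)/273 = (302 + G)*(1/273) = 302/273 + G/273)
k/p(-280) - 65146/n(329, 283) = -317851/(3*(302/273 + (1/273)*(-280))) - 65146/(204 + 225*283) = -317851/(3*(302/273 - 40/39)) - 65146/(204 + 63675) = -317851/(3*22/273) - 65146/63879 = -317851/3*273/22 - 65146*1/63879 = -28924441/22 - 65146/63879 = -1847665799851/1405338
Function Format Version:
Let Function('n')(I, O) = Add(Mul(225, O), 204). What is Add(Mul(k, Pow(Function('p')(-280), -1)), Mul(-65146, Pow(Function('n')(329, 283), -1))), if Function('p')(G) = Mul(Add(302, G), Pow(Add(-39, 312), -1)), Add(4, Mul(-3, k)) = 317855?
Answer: Rational(-1847665799851, 1405338) ≈ -1.3147e+6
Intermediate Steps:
k = Rational(-317851, 3) (k = Add(Rational(4, 3), Mul(Rational(-1, 3), 317855)) = Add(Rational(4, 3), Rational(-317855, 3)) = Rational(-317851, 3) ≈ -1.0595e+5)
Function('n')(I, O) = Add(204, Mul(225, O))
Function('p')(G) = Add(Rational(302, 273), Mul(Rational(1, 273), G)) (Function('p')(G) = Mul(Add(302, G), Pow(273, -1)) = Mul(Add(302, G), Rational(1, 273)) = Add(Rational(302, 273), Mul(Rational(1, 273), G)))
Add(Mul(k, Pow(Function('p')(-280), -1)), Mul(-65146, Pow(Function('n')(329, 283), -1))) = Add(Mul(Rational(-317851, 3), Pow(Add(Rational(302, 273), Mul(Rational(1, 273), -280)), -1)), Mul(-65146, Pow(Add(204, Mul(225, 283)), -1))) = Add(Mul(Rational(-317851, 3), Pow(Add(Rational(302, 273), Rational(-40, 39)), -1)), Mul(-65146, Pow(Add(204, 63675), -1))) = Add(Mul(Rational(-317851, 3), Pow(Rational(22, 273), -1)), Mul(-65146, Pow(63879, -1))) = Add(Mul(Rational(-317851, 3), Rational(273, 22)), Mul(-65146, Rational(1, 63879))) = Add(Rational(-28924441, 22), Rational(-65146, 63879)) = Rational(-1847665799851, 1405338)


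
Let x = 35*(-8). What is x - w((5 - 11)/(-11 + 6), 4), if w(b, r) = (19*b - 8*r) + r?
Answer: -1374/5 ≈ -274.80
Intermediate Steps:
w(b, r) = -7*r + 19*b (w(b, r) = (-8*r + 19*b) + r = -7*r + 19*b)
x = -280
x - w((5 - 11)/(-11 + 6), 4) = -280 - (-7*4 + 19*((5 - 11)/(-11 + 6))) = -280 - (-28 + 19*(-6/(-5))) = -280 - (-28 + 19*(-6*(-1/5))) = -280 - (-28 + 19*(6/5)) = -280 - (-28 + 114/5) = -280 - 1*(-26/5) = -280 + 26/5 = -1374/5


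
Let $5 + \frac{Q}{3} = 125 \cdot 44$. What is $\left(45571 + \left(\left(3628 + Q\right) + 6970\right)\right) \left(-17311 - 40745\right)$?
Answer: $-4218000624$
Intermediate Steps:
$Q = 16485$ ($Q = -15 + 3 \cdot 125 \cdot 44 = -15 + 3 \cdot 5500 = -15 + 16500 = 16485$)
$\left(45571 + \left(\left(3628 + Q\right) + 6970\right)\right) \left(-17311 - 40745\right) = \left(45571 + \left(\left(3628 + 16485\right) + 6970\right)\right) \left(-17311 - 40745\right) = \left(45571 + \left(20113 + 6970\right)\right) \left(-58056\right) = \left(45571 + 27083\right) \left(-58056\right) = 72654 \left(-58056\right) = -4218000624$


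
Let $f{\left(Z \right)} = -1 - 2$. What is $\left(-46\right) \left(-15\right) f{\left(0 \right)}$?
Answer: $-2070$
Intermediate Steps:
$f{\left(Z \right)} = -3$
$\left(-46\right) \left(-15\right) f{\left(0 \right)} = \left(-46\right) \left(-15\right) \left(-3\right) = 690 \left(-3\right) = -2070$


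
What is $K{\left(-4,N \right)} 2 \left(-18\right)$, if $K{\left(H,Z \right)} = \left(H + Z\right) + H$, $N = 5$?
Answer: $108$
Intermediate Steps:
$K{\left(H,Z \right)} = Z + 2 H$
$K{\left(-4,N \right)} 2 \left(-18\right) = \left(5 + 2 \left(-4\right)\right) 2 \left(-18\right) = \left(5 - 8\right) 2 \left(-18\right) = \left(-3\right) 2 \left(-18\right) = \left(-6\right) \left(-18\right) = 108$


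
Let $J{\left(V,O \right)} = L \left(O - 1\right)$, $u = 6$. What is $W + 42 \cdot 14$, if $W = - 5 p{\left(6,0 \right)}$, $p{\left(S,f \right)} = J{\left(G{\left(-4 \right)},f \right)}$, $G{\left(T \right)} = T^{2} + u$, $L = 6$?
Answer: $618$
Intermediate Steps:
$G{\left(T \right)} = 6 + T^{2}$ ($G{\left(T \right)} = T^{2} + 6 = 6 + T^{2}$)
$J{\left(V,O \right)} = -6 + 6 O$ ($J{\left(V,O \right)} = 6 \left(O - 1\right) = 6 \left(-1 + O\right) = -6 + 6 O$)
$p{\left(S,f \right)} = -6 + 6 f$
$W = 30$ ($W = - 5 \left(-6 + 6 \cdot 0\right) = - 5 \left(-6 + 0\right) = \left(-5\right) \left(-6\right) = 30$)
$W + 42 \cdot 14 = 30 + 42 \cdot 14 = 30 + 588 = 618$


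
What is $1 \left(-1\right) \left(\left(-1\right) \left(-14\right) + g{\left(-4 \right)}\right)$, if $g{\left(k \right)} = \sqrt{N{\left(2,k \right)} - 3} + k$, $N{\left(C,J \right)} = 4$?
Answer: $-11$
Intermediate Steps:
$g{\left(k \right)} = 1 + k$ ($g{\left(k \right)} = \sqrt{4 - 3} + k = \sqrt{1} + k = 1 + k$)
$1 \left(-1\right) \left(\left(-1\right) \left(-14\right) + g{\left(-4 \right)}\right) = 1 \left(-1\right) \left(\left(-1\right) \left(-14\right) + \left(1 - 4\right)\right) = - (14 - 3) = \left(-1\right) 11 = -11$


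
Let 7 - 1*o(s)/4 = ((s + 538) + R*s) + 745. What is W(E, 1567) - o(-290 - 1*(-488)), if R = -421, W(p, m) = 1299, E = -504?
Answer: -326237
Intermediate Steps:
o(s) = -5104 + 1680*s (o(s) = 28 - 4*(((s + 538) - 421*s) + 745) = 28 - 4*(((538 + s) - 421*s) + 745) = 28 - 4*((538 - 420*s) + 745) = 28 - 4*(1283 - 420*s) = 28 + (-5132 + 1680*s) = -5104 + 1680*s)
W(E, 1567) - o(-290 - 1*(-488)) = 1299 - (-5104 + 1680*(-290 - 1*(-488))) = 1299 - (-5104 + 1680*(-290 + 488)) = 1299 - (-5104 + 1680*198) = 1299 - (-5104 + 332640) = 1299 - 1*327536 = 1299 - 327536 = -326237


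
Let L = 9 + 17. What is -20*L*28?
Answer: -14560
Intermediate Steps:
L = 26
-20*L*28 = -20*26*28 = -520*28 = -14560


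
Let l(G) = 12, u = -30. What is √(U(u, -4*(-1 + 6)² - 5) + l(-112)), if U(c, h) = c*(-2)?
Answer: 6*√2 ≈ 8.4853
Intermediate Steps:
U(c, h) = -2*c
√(U(u, -4*(-1 + 6)² - 5) + l(-112)) = √(-2*(-30) + 12) = √(60 + 12) = √72 = 6*√2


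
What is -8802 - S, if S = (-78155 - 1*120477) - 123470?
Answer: 313300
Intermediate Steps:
S = -322102 (S = (-78155 - 120477) - 123470 = -198632 - 123470 = -322102)
-8802 - S = -8802 - 1*(-322102) = -8802 + 322102 = 313300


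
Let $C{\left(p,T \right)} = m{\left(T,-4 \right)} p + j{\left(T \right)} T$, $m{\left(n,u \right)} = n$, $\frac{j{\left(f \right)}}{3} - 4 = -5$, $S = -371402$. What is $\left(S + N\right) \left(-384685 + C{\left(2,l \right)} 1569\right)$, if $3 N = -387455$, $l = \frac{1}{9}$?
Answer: $\frac{1733784754058}{9} \approx 1.9264 \cdot 10^{11}$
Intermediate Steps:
$l = \frac{1}{9} \approx 0.11111$
$j{\left(f \right)} = -3$ ($j{\left(f \right)} = 12 + 3 \left(-5\right) = 12 - 15 = -3$)
$N = - \frac{387455}{3}$ ($N = \frac{1}{3} \left(-387455\right) = - \frac{387455}{3} \approx -1.2915 \cdot 10^{5}$)
$C{\left(p,T \right)} = - 3 T + T p$ ($C{\left(p,T \right)} = T p - 3 T = - 3 T + T p$)
$\left(S + N\right) \left(-384685 + C{\left(2,l \right)} 1569\right) = \left(-371402 - \frac{387455}{3}\right) \left(-384685 + \frac{-3 + 2}{9} \cdot 1569\right) = - \frac{1501661 \left(-384685 + \frac{1}{9} \left(-1\right) 1569\right)}{3} = - \frac{1501661 \left(-384685 - \frac{523}{3}\right)}{3} = \left(- \frac{1501661}{3}\right) \left(- \frac{1154578}{3}\right) = \frac{1733784754058}{9}$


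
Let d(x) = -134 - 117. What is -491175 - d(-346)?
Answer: -490924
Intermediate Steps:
d(x) = -251
-491175 - d(-346) = -491175 - 1*(-251) = -491175 + 251 = -490924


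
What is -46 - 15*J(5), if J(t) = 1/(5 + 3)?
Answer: -383/8 ≈ -47.875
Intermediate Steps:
J(t) = 1/8
-46 - 15*J(5) = -46 - 15*1/8 = -46 - 15/8 = -383/8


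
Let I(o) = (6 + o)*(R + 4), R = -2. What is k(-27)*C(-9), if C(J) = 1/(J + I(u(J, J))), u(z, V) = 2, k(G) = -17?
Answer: -17/7 ≈ -2.4286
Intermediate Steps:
I(o) = 12 + 2*o (I(o) = (6 + o)*(-2 + 4) = (6 + o)*2 = 12 + 2*o)
C(J) = 1/(16 + J) (C(J) = 1/(J + (12 + 2*2)) = 1/(J + (12 + 4)) = 1/(J + 16) = 1/(16 + J))
k(-27)*C(-9) = -17/(16 - 9) = -17/7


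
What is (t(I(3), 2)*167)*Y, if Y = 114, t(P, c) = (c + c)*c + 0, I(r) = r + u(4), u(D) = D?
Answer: 152304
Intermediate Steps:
I(r) = 4 + r (I(r) = r + 4 = 4 + r)
t(P, c) = 2*c**2 (t(P, c) = (2*c)*c + 0 = 2*c**2 + 0 = 2*c**2)
(t(I(3), 2)*167)*Y = ((2*2**2)*167)*114 = ((2*4)*167)*114 = (8*167)*114 = 1336*114 = 152304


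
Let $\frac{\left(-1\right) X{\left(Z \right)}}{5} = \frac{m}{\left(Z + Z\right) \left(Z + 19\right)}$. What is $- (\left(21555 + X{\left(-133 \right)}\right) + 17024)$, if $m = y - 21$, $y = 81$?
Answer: $- \frac{97489108}{2527} \approx -38579.0$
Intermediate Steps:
$m = 60$ ($m = 81 - 21 = 60$)
$X{\left(Z \right)} = - \frac{150}{Z \left(19 + Z\right)}$ ($X{\left(Z \right)} = - 5 \frac{60}{\left(Z + Z\right) \left(Z + 19\right)} = - 5 \frac{60}{2 Z \left(19 + Z\right)} = - 5 \cdot 60 \frac{1}{2 Z \left(19 + Z\right)} = - 5 \frac{30}{Z \left(19 + Z\right)} = - \frac{150}{Z \left(19 + Z\right)}$)
$- (\left(21555 + X{\left(-133 \right)}\right) + 17024) = - (\left(21555 - \frac{150}{\left(-133\right) \left(19 - 133\right)}\right) + 17024) = - (\left(21555 - - \frac{150}{133 \left(-114\right)}\right) + 17024) = - (\left(21555 - \left(- \frac{150}{133}\right) \left(- \frac{1}{114}\right)\right) + 17024) = - (\left(21555 - \frac{25}{2527}\right) + 17024) = - (\frac{54469460}{2527} + 17024) = \left(-1\right) \frac{97489108}{2527} = - \frac{97489108}{2527}$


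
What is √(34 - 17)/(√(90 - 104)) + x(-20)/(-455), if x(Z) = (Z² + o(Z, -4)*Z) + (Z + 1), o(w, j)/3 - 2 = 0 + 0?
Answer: -261/455 - I*√238/14 ≈ -0.57363 - 1.1019*I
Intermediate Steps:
o(w, j) = 6 (o(w, j) = 6 + 3*(0 + 0) = 6 + 3*0 = 6 + 0 = 6)
x(Z) = 1 + Z² + 7*Z (x(Z) = (Z² + 6*Z) + (Z + 1) = (Z² + 6*Z) + (1 + Z) = 1 + Z² + 7*Z)
√(34 - 17)/(√(90 - 104)) + x(-20)/(-455) = √(34 - 17)/(√(90 - 104)) + (1 + (-20)² + 7*(-20))/(-455) = √17/(√(-14)) + (1 + 400 - 140)*(-1/455) = √17/((I*√14)) + 261*(-1/455) = √17*(-I*√14/14) - 261/455 = -I*√238/14 - 261/455 = -261/455 - I*√238/14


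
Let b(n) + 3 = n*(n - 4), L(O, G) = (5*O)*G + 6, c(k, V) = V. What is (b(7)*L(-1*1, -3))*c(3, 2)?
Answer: 756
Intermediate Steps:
L(O, G) = 6 + 5*G*O (L(O, G) = 5*G*O + 6 = 6 + 5*G*O)
b(n) = -3 + n*(-4 + n) (b(n) = -3 + n*(n - 4) = -3 + n*(-4 + n))
(b(7)*L(-1*1, -3))*c(3, 2) = ((-3 + 7² - 4*7)*(6 + 5*(-3)*(-1*1)))*2 = ((-3 + 49 - 28)*(6 + 5*(-3)*(-1)))*2 = (18*(6 + 15))*2 = (18*21)*2 = 378*2 = 756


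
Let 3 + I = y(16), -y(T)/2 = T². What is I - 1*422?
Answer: -937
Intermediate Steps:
y(T) = -2*T²
I = -515 (I = -3 - 2*16² = -3 - 2*256 = -3 - 512 = -515)
I - 1*422 = -515 - 1*422 = -515 - 422 = -937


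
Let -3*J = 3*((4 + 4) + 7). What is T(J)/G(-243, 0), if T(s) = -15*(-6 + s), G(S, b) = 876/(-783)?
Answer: -82215/292 ≈ -281.56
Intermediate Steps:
G(S, b) = -292/261 (G(S, b) = 876*(-1/783) = -292/261)
J = -15 (J = -((4 + 4) + 7) = -(8 + 7) = -15 ≈ -15.000)
T(s) = 90 - 15*s
T(J)/G(-243, 0) = (90 - 15*(-15))/(-292/261) = (90 + 225)*(-261/292) = 315*(-261/292) = -82215/292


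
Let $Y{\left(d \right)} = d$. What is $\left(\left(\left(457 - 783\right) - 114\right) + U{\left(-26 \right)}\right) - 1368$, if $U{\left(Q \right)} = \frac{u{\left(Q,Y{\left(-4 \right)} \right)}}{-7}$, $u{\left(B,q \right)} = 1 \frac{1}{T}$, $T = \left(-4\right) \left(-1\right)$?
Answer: $- \frac{50625}{28} \approx -1808.0$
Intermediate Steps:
$T = 4$
$u{\left(B,q \right)} = \frac{1}{4}$ ($u{\left(B,q \right)} = 1 \cdot \frac{1}{4} = \frac{1}{4}$)
$U{\left(Q \right)} = - \frac{1}{28}$ ($U{\left(Q \right)} = \frac{1}{4 \left(-7\right)} = \frac{1}{4} \left(- \frac{1}{7}\right) = - \frac{1}{28}$)
$\left(\left(\left(457 - 783\right) - 114\right) + U{\left(-26 \right)}\right) - 1368 = \left(\left(\left(457 - 783\right) - 114\right) - \frac{1}{28}\right) - 1368 = \left(\left(-326 - 114\right) - \frac{1}{28}\right) - 1368 = \left(-440 - \frac{1}{28}\right) - 1368 = - \frac{12321}{28} - 1368 = - \frac{50625}{28}$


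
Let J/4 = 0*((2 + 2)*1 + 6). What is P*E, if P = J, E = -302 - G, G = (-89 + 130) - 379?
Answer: 0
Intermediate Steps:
G = -338 (G = 41 - 379 = -338)
E = 36 (E = -302 - 1*(-338) = -302 + 338 = 36)
J = 0 (J = 4*(0*((2 + 2)*1 + 6)) = 4*(0*(4*1 + 6)) = 4*(0*(4 + 6)) = 4*(0*10) = 4*0 = 0)
P = 0
P*E = 0*36 = 0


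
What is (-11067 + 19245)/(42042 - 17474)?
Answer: 4089/12284 ≈ 0.33287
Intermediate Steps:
(-11067 + 19245)/(42042 - 17474) = 8178/24568 = 8178*(1/24568) = 4089/12284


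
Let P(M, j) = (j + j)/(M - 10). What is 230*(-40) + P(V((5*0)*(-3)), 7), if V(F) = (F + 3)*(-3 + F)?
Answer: -174814/19 ≈ -9200.7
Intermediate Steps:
V(F) = (-3 + F)*(3 + F) (V(F) = (3 + F)*(-3 + F) = (-3 + F)*(3 + F))
P(M, j) = 2*j/(-10 + M) (P(M, j) = (2*j)/(-10 + M) = 2*j/(-10 + M))
230*(-40) + P(V((5*0)*(-3)), 7) = 230*(-40) + 2*7/(-10 + (-9 + ((5*0)*(-3))²)) = -9200 + 2*7/(-10 + (-9 + (0*(-3))²)) = -9200 + 2*7/(-10 + (-9 + 0²)) = -9200 + 2*7/(-10 + (-9 + 0)) = -9200 + 2*7/(-10 - 9) = -9200 + 2*7/(-19) = -9200 + 2*7*(-1/19) = -9200 - 14/19 = -174814/19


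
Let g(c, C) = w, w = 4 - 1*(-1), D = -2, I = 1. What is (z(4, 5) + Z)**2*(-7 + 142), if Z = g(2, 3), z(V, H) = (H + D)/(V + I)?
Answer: 21168/5 ≈ 4233.6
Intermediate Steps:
w = 5 (w = 4 + 1 = 5)
g(c, C) = 5
z(V, H) = (-2 + H)/(1 + V) (z(V, H) = (H - 2)/(V + 1) = (-2 + H)/(1 + V))
Z = 5
(z(4, 5) + Z)**2*(-7 + 142) = ((-2 + 5)/(1 + 4) + 5)**2*(-7 + 142) = (3/5 + 5)**2*135 = (28/5)**2*135 = (784/25)*135 = 21168/5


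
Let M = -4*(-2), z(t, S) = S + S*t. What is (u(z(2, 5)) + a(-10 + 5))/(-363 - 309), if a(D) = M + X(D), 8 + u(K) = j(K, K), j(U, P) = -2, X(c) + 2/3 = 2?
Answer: 1/1008 ≈ 0.00099206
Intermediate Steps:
X(c) = 4/3 (X(c) = -⅔ + 2 = 4/3)
u(K) = -10 (u(K) = -8 - 2 = -10)
M = 8
a(D) = 28/3 (a(D) = 8 + 4/3 = 28/3)
(u(z(2, 5)) + a(-10 + 5))/(-363 - 309) = (-10 + 28/3)/(-363 - 309) = -⅔/(-672) = -⅔*(-1/672) = 1/1008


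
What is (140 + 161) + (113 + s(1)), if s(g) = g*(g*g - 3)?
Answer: 412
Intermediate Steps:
s(g) = g*(-3 + g²) (s(g) = g*(g² - 3) = g*(-3 + g²))
(140 + 161) + (113 + s(1)) = (140 + 161) + (113 + 1*(-3 + 1²)) = 301 + (113 + 1*(-3 + 1)) = 301 + (113 + 1*(-2)) = 301 + (113 - 2) = 301 + 111 = 412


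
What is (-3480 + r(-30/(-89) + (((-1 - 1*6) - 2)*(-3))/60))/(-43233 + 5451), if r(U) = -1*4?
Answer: 1742/18891 ≈ 0.092213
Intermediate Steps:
r(U) = -4
(-3480 + r(-30/(-89) + (((-1 - 1*6) - 2)*(-3))/60))/(-43233 + 5451) = (-3480 - 4)/(-43233 + 5451) = -3484/(-37782) = -3484*(-1/37782) = 1742/18891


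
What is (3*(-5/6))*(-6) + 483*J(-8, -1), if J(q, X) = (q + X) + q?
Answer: -8196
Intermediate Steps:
J(q, X) = X + 2*q (J(q, X) = (X + q) + q = X + 2*q)
(3*(-5/6))*(-6) + 483*J(-8, -1) = (3*(-5/6))*(-6) + 483*(-1 + 2*(-8)) = (3*(-5*⅙))*(-6) + 483*(-1 - 16) = (3*(-⅚))*(-6) + 483*(-17) = -5/2*(-6) - 8211 = 15 - 8211 = -8196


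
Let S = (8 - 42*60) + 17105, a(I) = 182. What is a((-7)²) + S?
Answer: 14775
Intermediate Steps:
S = 14593 (S = (8 - 2520) + 17105 = -2512 + 17105 = 14593)
a((-7)²) + S = 182 + 14593 = 14775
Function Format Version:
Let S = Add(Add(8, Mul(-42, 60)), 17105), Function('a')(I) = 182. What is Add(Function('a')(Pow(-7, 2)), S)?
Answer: 14775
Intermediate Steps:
S = 14593 (S = Add(Add(8, -2520), 17105) = Add(-2512, 17105) = 14593)
Add(Function('a')(Pow(-7, 2)), S) = Add(182, 14593) = 14775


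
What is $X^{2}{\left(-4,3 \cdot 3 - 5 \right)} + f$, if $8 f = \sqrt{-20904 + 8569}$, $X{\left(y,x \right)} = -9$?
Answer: $81 + \frac{i \sqrt{12335}}{8} \approx 81.0 + 13.883 i$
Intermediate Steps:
$f = \frac{i \sqrt{12335}}{8}$ ($f = \frac{\sqrt{-20904 + 8569}}{8} = \frac{\sqrt{-12335}}{8} = \frac{i \sqrt{12335}}{8} \approx 13.883 i$)
$X^{2}{\left(-4,3 \cdot 3 - 5 \right)} + f = \left(-9\right)^{2} + \frac{i \sqrt{12335}}{8} = 81 + \frac{i \sqrt{12335}}{8}$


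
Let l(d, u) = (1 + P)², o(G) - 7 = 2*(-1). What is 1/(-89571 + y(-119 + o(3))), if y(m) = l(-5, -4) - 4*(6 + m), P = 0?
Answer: -1/89138 ≈ -1.1219e-5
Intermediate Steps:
o(G) = 5 (o(G) = 7 + 2*(-1) = 7 - 2 = 5)
l(d, u) = 1 (l(d, u) = (1 + 0)² = 1² = 1)
y(m) = -23 - 4*m (y(m) = 1 - 4*(6 + m) = 1 + (-24 - 4*m) = -23 - 4*m)
1/(-89571 + y(-119 + o(3))) = 1/(-89571 + (-23 - 4*(-119 + 5))) = 1/(-89571 + (-23 - 4*(-114))) = 1/(-89571 + (-23 + 456)) = 1/(-89571 + 433) = 1/(-89138) = -1/89138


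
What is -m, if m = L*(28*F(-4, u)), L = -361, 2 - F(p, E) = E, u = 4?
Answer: -20216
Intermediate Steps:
F(p, E) = 2 - E
m = 20216 (m = -10108*(2 - 1*4) = -10108*(2 - 4) = -10108*(-2) = -361*(-56) = 20216)
-m = -1*20216 = -20216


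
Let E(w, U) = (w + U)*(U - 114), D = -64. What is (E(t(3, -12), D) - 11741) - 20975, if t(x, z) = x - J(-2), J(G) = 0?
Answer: -21858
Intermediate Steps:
t(x, z) = x (t(x, z) = x - 1*0 = x + 0 = x)
E(w, U) = (-114 + U)*(U + w) (E(w, U) = (U + w)*(-114 + U) = (-114 + U)*(U + w))
(E(t(3, -12), D) - 11741) - 20975 = (((-64)² - 114*(-64) - 114*3 - 64*3) - 11741) - 20975 = ((4096 + 7296 - 342 - 192) - 11741) - 20975 = (10858 - 11741) - 20975 = -883 - 20975 = -21858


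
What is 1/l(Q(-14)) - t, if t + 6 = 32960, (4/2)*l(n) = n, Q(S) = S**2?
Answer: -3229491/98 ≈ -32954.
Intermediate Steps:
l(n) = n/2
t = 32954 (t = -6 + 32960 = 32954)
1/l(Q(-14)) - t = 1/((1/2)*(-14)**2) - 1*32954 = 1/((1/2)*196) - 32954 = 1/98 - 32954 = -3229491/98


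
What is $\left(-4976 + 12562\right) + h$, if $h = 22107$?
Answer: $29693$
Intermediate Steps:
$\left(-4976 + 12562\right) + h = \left(-4976 + 12562\right) + 22107 = 7586 + 22107 = 29693$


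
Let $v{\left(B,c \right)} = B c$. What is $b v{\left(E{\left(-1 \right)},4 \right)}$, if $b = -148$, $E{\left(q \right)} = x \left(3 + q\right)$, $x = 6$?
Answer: $-7104$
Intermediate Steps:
$E{\left(q \right)} = 18 + 6 q$ ($E{\left(q \right)} = 6 \left(3 + q\right) = 18 + 6 q$)
$b v{\left(E{\left(-1 \right)},4 \right)} = - 148 \left(18 + 6 \left(-1\right)\right) 4 = - 148 \left(18 - 6\right) 4 = - 148 \cdot 12 \cdot 4 = \left(-148\right) 48 = -7104$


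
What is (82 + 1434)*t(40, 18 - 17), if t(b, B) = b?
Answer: 60640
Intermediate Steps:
(82 + 1434)*t(40, 18 - 17) = (82 + 1434)*40 = 1516*40 = 60640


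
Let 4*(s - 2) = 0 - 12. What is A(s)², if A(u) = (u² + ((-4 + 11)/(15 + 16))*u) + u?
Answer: 49/961 ≈ 0.050989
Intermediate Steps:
s = -1 (s = 2 + (0 - 12)/4 = 2 + (¼)*(-12) = 2 - 3 = -1)
A(u) = u² + 38*u/31 (A(u) = (u² + (7/31)*u) + u = (u² + (7*(1/31))*u) + u = (u² + 7*u/31) + u = u² + 38*u/31)
A(s)² = ((1/31)*(-1)*(38 + 31*(-1)))² = ((1/31)*(-1)*(38 - 31))² = ((1/31)*(-1)*7)² = (-7/31)² = 49/961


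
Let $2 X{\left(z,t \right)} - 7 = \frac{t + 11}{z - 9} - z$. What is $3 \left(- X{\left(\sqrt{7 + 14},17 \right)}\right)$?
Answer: $- \frac{21}{5} + \frac{11 \sqrt{21}}{5} \approx 5.8817$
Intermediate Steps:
$X{\left(z,t \right)} = \frac{7}{2} - \frac{z}{2} + \frac{11 + t}{2 \left(-9 + z\right)}$ ($X{\left(z,t \right)} = \frac{7}{2} + \frac{\frac{t + 11}{z - 9} - z}{2} = \frac{7}{2} + \frac{\frac{11 + t}{-9 + z} - z}{2} = \frac{7}{2} + \frac{- z + \frac{11 + t}{-9 + z}}{2} = \frac{7}{2} - \left(\frac{z}{2} - \frac{11 + t}{2 \left(-9 + z\right)}\right) = \frac{7}{2} - \frac{z}{2} + \frac{11 + t}{2 \left(-9 + z\right)}$)
$3 \left(- X{\left(\sqrt{7 + 14},17 \right)}\right) = 3 \left(- \frac{-52 + 17 - \left(\sqrt{7 + 14}\right)^{2} + 16 \sqrt{7 + 14}}{2 \left(-9 + \sqrt{7 + 14}\right)}\right) = 3 \left(- \frac{-52 + 17 - \left(\sqrt{21}\right)^{2} + 16 \sqrt{21}}{2 \left(-9 + \sqrt{21}\right)}\right) = 3 \left(- \frac{-52 + 17 - 21 + 16 \sqrt{21}}{2 \left(-9 + \sqrt{21}\right)}\right) = 3 \left(- \frac{-56 + 16 \sqrt{21}}{2 \left(-9 + \sqrt{21}\right)}\right) = - \frac{3 \left(-56 + 16 \sqrt{21}\right)}{2 \left(-9 + \sqrt{21}\right)}$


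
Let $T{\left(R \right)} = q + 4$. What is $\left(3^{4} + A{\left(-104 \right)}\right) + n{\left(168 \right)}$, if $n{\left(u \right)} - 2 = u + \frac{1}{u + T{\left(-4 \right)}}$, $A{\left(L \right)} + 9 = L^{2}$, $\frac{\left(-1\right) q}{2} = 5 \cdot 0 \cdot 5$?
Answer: $\frac{1901977}{172} \approx 11058.0$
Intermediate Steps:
$q = 0$ ($q = - 2 \cdot 5 \cdot 0 \cdot 5 = - 2 \cdot 0 \cdot 5 = \left(-2\right) 0 = 0$)
$A{\left(L \right)} = -9 + L^{2}$
$T{\left(R \right)} = 4$ ($T{\left(R \right)} = 0 + 4 = 4$)
$n{\left(u \right)} = 2 + u + \frac{1}{4 + u}$ ($n{\left(u \right)} = 2 + \left(u + \frac{1}{u + 4}\right) = 2 + \left(u + \frac{1}{4 + u}\right) = 2 + u + \frac{1}{4 + u}$)
$\left(3^{4} + A{\left(-104 \right)}\right) + n{\left(168 \right)} = \left(3^{4} - \left(9 - \left(-104\right)^{2}\right)\right) + \frac{9 + 168^{2} + 6 \cdot 168}{4 + 168} = \left(81 + \left(-9 + 10816\right)\right) + \frac{9 + 28224 + 1008}{172} = \left(81 + 10807\right) + \frac{1}{172} \cdot 29241 = 10888 + \frac{29241}{172} = \frac{1901977}{172}$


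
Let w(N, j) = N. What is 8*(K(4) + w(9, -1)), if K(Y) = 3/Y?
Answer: 78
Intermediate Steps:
8*(K(4) + w(9, -1)) = 8*(3/4 + 9) = 8*(3*(¼) + 9) = 8*(¾ + 9) = 8*(39/4) = 78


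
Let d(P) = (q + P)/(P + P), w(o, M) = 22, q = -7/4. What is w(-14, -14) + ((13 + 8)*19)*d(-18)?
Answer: 11563/48 ≈ 240.90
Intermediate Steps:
q = -7/4 (q = -7*¼ = -7/4 ≈ -1.7500)
d(P) = (-7/4 + P)/(2*P) (d(P) = (-7/4 + P)/(P + P) = (-7/4 + P)/((2*P)) = (-7/4 + P)*(1/(2*P)) = (-7/4 + P)/(2*P))
w(-14, -14) + ((13 + 8)*19)*d(-18) = 22 + ((13 + 8)*19)*((⅛)*(-7 + 4*(-18))/(-18)) = 22 + (21*19)*((⅛)*(-1/18)*(-7 - 72)) = 22 + 399*((⅛)*(-1/18)*(-79)) = 22 + 399*(79/144) = 22 + 10507/48 = 11563/48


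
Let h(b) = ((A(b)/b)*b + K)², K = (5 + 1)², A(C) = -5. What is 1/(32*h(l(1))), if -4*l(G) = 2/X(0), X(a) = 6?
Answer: 1/30752 ≈ 3.2518e-5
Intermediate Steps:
l(G) = -1/12 (l(G) = -1/(2*6) = -¼*⅓ = -1/12)
K = 36 (K = 6² = 36)
h(b) = 961 (h(b) = ((-5/b)*b + 36)² = (-5 + 36)² = 31² = 961)
1/(32*h(l(1))) = 1/(32*961) = (1/32)*(1/961) = 1/30752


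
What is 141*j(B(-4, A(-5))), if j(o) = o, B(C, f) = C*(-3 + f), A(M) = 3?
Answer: 0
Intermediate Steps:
141*j(B(-4, A(-5))) = 141*(-4*(-3 + 3)) = 141*(-4*0) = 141*0 = 0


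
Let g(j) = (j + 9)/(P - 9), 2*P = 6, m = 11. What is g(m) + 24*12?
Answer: 854/3 ≈ 284.67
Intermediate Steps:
P = 3 (P = (1/2)*6 = 3)
g(j) = -3/2 - j/6 (g(j) = (j + 9)/(3 - 9) = (9 + j)/(-6) = (9 + j)*(-1/6) = -3/2 - j/6)
g(m) + 24*12 = (-3/2 - 1/6*11) + 24*12 = (-3/2 - 11/6) + 288 = -10/3 + 288 = 854/3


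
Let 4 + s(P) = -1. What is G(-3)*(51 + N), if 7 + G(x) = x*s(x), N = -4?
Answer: 376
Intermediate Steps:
s(P) = -5 (s(P) = -4 - 1 = -5)
G(x) = -7 - 5*x (G(x) = -7 + x*(-5) = -7 - 5*x)
G(-3)*(51 + N) = (-7 - 5*(-3))*(51 - 4) = (-7 + 15)*47 = 8*47 = 376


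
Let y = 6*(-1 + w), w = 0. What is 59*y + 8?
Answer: -346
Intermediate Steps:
y = -6 (y = 6*(-1 + 0) = 6*(-1) = -6)
59*y + 8 = 59*(-6) + 8 = -354 + 8 = -346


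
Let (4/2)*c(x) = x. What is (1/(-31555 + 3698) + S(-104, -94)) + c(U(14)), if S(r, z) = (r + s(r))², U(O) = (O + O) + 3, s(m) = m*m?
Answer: 6393012101581/55714 ≈ 1.1475e+8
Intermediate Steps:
s(m) = m²
U(O) = 3 + 2*O (U(O) = 2*O + 3 = 3 + 2*O)
S(r, z) = (r + r²)²
c(x) = x/2
(1/(-31555 + 3698) + S(-104, -94)) + c(U(14)) = (1/(-31555 + 3698) + (-104)²*(1 - 104)²) + (3 + 2*14)/2 = (1/(-27857) + 10816*(-103)²) + (3 + 28)/2 = (-1/27857 + 10816*10609) + (½)*31 = (-1/27857 + 114746944) + 31/2 = 3196505619007/27857 + 31/2 = 6393012101581/55714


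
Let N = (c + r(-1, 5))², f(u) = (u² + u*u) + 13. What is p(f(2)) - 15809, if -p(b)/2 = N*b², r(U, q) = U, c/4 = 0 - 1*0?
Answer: -16691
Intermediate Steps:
c = 0 (c = 4*(0 - 1*0) = 4*(0 + 0) = 4*0 = 0)
f(u) = 13 + 2*u² (f(u) = (u² + u²) + 13 = 2*u² + 13 = 13 + 2*u²)
N = 1 (N = (0 - 1)² = (-1)² = 1)
p(b) = -2*b²
p(f(2)) - 15809 = -2*(13 + 2*2²)² - 15809 = -2*(13 + 2*4)² - 15809 = -2*(13 + 8)² - 15809 = -2*21² - 15809 = -2*441 - 15809 = -882 - 15809 = -16691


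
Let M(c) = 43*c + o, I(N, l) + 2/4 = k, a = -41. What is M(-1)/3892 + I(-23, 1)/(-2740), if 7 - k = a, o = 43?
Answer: -19/1096 ≈ -0.017336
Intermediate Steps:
k = 48 (k = 7 - 1*(-41) = 7 + 41 = 48)
I(N, l) = 95/2 (I(N, l) = -1/2 + 48 = 95/2)
M(c) = 43 + 43*c (M(c) = 43*c + 43 = 43 + 43*c)
M(-1)/3892 + I(-23, 1)/(-2740) = (43 + 43*(-1))/3892 + (95/2)/(-2740) = (43 - 43)*(1/3892) + (95/2)*(-1/2740) = 0*(1/3892) - 19/1096 = 0 - 19/1096 = -19/1096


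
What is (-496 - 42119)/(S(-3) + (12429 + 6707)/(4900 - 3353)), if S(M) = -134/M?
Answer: -15213555/20362 ≈ -747.15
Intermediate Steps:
(-496 - 42119)/(S(-3) + (12429 + 6707)/(4900 - 3353)) = (-496 - 42119)/(-134/(-3) + (12429 + 6707)/(4900 - 3353)) = -42615/(-134*(-⅓) + 19136/1547) = -42615/(134/3 + 19136*(1/1547)) = -42615/(134/3 + 1472/119) = -42615/20362/357 = -42615*357/20362 = -15213555/20362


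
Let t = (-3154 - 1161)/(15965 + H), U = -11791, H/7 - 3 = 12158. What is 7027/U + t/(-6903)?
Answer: -377204406299/632939134932 ≈ -0.59596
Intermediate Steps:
H = 85127 (H = 21 + 7*12158 = 21 + 85106 = 85127)
t = -4315/101092 (t = (-3154 - 1161)/(15965 + 85127) = -4315/101092 ≈ -0.042684)
7027/U + t/(-6903) = 7027/(-11791) - 4315/101092/(-6903) = 7027*(-1/11791) - 4315/101092*(-1/6903) = -7027/11791 + 4315/697838076 = -377204406299/632939134932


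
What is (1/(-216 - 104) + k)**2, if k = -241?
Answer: 5947648641/102400 ≈ 58083.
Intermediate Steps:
(1/(-216 - 104) + k)**2 = (1/(-216 - 104) - 241)**2 = (1/(-320) - 241)**2 = (-1/320 - 241)**2 = (-77121/320)**2 = 5947648641/102400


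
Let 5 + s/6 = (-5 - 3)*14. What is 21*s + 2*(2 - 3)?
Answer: -14744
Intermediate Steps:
s = -702 (s = -30 + 6*((-5 - 3)*14) = -30 + 6*(-8*14) = -30 + 6*(-112) = -30 - 672 = -702)
21*s + 2*(2 - 3) = 21*(-702) + 2*(2 - 3) = -14742 + 2*(-1) = -14742 - 2 = -14744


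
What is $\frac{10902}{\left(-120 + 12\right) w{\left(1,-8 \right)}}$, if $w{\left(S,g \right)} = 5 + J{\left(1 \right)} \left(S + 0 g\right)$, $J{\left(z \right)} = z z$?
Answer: $- \frac{1817}{108} \approx -16.824$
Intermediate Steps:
$J{\left(z \right)} = z^{2}$
$w{\left(S,g \right)} = 5 + S$ ($w{\left(S,g \right)} = 5 + 1^{2} \left(S + 0 g\right) = 5 + 1 \left(S + 0\right) = 5 + 1 S = 5 + S$)
$\frac{10902}{\left(-120 + 12\right) w{\left(1,-8 \right)}} = \frac{10902}{\left(-120 + 12\right) \left(5 + 1\right)} = \frac{10902}{\left(-108\right) 6} = \frac{10902}{-648} = 10902 \left(- \frac{1}{648}\right) = - \frac{1817}{108}$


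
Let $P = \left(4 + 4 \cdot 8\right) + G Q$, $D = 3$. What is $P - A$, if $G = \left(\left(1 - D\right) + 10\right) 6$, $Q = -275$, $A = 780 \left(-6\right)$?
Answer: $-8484$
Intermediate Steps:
$A = -4680$
$G = 48$ ($G = \left(\left(1 - 3\right) + 10\right) 6 = \left(-2 + 10\right) 6 = 8 \cdot 6 = 48$)
$P = -13164$ ($P = \left(4 + 4 \cdot 8\right) + 48 \left(-275\right) = \left(4 + 32\right) - 13200 = 36 - 13200 = -13164$)
$P - A = -13164 - -4680 = -13164 + 4680 = -8484$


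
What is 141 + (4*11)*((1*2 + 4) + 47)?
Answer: 2473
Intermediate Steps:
141 + (4*11)*((1*2 + 4) + 47) = 141 + 44*((2 + 4) + 47) = 141 + 44*(6 + 47) = 141 + 44*53 = 141 + 2332 = 2473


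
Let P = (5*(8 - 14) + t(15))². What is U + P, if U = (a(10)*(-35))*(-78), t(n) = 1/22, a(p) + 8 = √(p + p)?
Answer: -10136279/484 + 5460*√5 ≈ -8733.8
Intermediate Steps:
a(p) = -8 + √2*√p (a(p) = -8 + √(p + p) = -8 + √(2*p) = -8 + √2*√p)
t(n) = 1/22
P = 434281/484 (P = (5*(8 - 14) + 1/22)² = (5*(-6) + 1/22)² = (-30 + 1/22)² = (-659/22)² = 434281/484 ≈ 897.27)
U = -21840 + 5460*√5 (U = ((-8 + √2*√10)*(-35))*(-78) = ((-8 + 2*√5)*(-35))*(-78) = (280 - 70*√5)*(-78) = -21840 + 5460*√5 ≈ -9631.1)
U + P = (-21840 + 5460*√5) + 434281/484 = -10136279/484 + 5460*√5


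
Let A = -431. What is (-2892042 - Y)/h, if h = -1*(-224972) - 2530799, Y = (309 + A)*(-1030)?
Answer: 3017702/2305827 ≈ 1.3087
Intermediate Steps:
Y = 125660 (Y = (309 - 431)*(-1030) = -122*(-1030) = 125660)
h = -2305827 (h = 224972 - 2530799 = -2305827)
(-2892042 - Y)/h = (-2892042 - 1*125660)/(-2305827) = (-2892042 - 125660)*(-1/2305827) = -3017702*(-1/2305827) = 3017702/2305827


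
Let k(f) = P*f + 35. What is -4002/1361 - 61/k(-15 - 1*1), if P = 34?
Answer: -1953997/692749 ≈ -2.8206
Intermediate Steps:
k(f) = 35 + 34*f (k(f) = 34*f + 35 = 35 + 34*f)
-4002/1361 - 61/k(-15 - 1*1) = -4002/1361 - 61/(35 + 34*(-15 - 1*1)) = -4002*1/1361 - 61/(35 + 34*(-15 - 1)) = -4002/1361 - 61/(35 + 34*(-16)) = -4002/1361 - 61/(35 - 544) = -4002/1361 - 61/(-509) = -4002/1361 - 61*(-1/509) = -4002/1361 + 61/509 = -1953997/692749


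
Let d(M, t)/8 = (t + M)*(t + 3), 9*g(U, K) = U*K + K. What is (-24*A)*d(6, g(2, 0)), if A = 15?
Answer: -51840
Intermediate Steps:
g(U, K) = K/9 + K*U/9 (g(U, K) = (U*K + K)/9 = (K*U + K)/9 = (K + K*U)/9 = K/9 + K*U/9)
d(M, t) = 8*(3 + t)*(M + t) (d(M, t) = 8*((t + M)*(t + 3)) = 8*((M + t)*(3 + t)) = 8*((3 + t)*(M + t)) = 8*(3 + t)*(M + t))
(-24*A)*d(6, g(2, 0)) = (-24*15)*(8*((1/9)*0*(1 + 2))**2 + 24*6 + 24*((1/9)*0*(1 + 2)) + 8*6*((1/9)*0*(1 + 2))) = -360*(8*((1/9)*0*3)**2 + 144 + 24*((1/9)*0*3) + 8*6*((1/9)*0*3)) = -360*(8*0**2 + 144 + 24*0 + 8*6*0) = -360*(8*0 + 144 + 0 + 0) = -360*(0 + 144 + 0 + 0) = -360*144 = -51840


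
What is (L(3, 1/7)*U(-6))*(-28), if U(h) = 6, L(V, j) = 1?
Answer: -168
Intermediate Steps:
(L(3, 1/7)*U(-6))*(-28) = (1*6)*(-28) = 6*(-28) = -168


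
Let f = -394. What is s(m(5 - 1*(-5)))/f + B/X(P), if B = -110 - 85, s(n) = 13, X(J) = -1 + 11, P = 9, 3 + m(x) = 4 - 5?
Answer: -3848/197 ≈ -19.533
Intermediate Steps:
m(x) = -4 (m(x) = -3 + (4 - 5) = -3 - 1 = -4)
X(J) = 10
B = -195
s(m(5 - 1*(-5)))/f + B/X(P) = 13/(-394) - 195/10 = 13*(-1/394) - 195*⅒ = -13/394 - 39/2 = -3848/197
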